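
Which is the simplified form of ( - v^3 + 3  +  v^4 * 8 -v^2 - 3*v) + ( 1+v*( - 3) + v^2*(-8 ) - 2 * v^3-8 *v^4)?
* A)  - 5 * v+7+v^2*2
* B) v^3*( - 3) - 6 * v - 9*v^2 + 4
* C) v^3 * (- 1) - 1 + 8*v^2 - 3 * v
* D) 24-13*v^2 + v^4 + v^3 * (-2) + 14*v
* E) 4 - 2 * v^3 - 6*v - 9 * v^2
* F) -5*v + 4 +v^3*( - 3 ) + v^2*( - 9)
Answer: B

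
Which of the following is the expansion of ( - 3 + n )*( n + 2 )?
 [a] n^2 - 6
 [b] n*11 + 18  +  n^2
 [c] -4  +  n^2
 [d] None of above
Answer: d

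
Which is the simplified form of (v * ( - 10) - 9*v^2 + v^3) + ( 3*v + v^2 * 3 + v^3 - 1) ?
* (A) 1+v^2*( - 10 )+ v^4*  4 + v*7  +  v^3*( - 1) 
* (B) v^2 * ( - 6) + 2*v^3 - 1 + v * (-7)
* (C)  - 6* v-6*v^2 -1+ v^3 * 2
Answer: B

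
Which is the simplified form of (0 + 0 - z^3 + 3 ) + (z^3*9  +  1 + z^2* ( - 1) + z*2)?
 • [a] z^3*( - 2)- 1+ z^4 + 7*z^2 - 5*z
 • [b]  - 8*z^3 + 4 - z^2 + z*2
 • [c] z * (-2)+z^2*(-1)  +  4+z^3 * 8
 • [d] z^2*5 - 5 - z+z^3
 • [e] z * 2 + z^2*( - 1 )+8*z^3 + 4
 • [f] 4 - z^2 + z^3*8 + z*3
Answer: e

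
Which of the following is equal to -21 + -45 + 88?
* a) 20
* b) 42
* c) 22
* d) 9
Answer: c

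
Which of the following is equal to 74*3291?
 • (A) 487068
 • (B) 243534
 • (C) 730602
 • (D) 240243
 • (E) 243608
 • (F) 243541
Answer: B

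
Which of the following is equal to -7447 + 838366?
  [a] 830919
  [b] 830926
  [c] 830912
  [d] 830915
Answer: a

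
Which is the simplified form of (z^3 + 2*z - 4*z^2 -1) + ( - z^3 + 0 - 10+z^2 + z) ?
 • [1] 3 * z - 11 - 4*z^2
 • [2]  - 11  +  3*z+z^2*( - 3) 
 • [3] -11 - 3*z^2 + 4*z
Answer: 2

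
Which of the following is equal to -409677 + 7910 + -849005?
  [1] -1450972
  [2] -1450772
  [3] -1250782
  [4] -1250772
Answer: 4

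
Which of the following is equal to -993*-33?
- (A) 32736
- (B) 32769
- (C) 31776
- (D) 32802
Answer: B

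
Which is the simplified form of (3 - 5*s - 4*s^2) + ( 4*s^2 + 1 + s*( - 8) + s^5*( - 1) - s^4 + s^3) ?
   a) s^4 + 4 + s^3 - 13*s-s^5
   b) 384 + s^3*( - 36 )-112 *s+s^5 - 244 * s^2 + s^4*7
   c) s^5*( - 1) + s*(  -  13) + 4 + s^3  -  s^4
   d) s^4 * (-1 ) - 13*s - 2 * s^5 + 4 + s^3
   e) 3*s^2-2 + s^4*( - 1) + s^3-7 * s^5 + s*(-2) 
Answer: c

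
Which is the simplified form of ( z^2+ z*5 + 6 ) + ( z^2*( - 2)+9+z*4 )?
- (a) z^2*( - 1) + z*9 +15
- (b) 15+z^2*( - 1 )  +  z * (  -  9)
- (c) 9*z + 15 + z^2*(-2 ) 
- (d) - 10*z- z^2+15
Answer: a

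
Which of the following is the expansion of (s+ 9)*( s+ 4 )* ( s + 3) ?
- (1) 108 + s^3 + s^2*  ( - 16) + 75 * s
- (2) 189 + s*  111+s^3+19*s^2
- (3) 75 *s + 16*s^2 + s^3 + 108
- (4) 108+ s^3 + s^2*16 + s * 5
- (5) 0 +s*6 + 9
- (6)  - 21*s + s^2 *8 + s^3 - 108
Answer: 3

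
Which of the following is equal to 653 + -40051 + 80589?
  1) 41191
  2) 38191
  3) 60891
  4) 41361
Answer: 1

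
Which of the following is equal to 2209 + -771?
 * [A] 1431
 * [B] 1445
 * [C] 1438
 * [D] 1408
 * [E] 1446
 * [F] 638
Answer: C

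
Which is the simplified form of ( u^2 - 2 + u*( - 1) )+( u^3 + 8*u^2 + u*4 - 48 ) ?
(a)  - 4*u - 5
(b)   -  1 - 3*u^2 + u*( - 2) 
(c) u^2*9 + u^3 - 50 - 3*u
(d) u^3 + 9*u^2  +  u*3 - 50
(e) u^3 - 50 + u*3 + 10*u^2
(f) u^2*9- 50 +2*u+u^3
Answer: d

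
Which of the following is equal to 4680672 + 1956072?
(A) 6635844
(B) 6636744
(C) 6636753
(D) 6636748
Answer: B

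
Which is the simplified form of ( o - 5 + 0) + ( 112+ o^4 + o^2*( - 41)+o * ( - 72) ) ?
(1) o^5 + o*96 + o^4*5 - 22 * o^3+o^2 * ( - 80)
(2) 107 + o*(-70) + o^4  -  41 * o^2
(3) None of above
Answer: 3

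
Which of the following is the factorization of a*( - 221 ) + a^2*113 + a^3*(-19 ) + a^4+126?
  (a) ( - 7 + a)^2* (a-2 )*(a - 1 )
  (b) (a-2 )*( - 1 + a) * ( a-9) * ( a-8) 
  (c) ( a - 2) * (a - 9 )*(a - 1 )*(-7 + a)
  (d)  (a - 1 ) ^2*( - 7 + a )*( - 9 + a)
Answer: c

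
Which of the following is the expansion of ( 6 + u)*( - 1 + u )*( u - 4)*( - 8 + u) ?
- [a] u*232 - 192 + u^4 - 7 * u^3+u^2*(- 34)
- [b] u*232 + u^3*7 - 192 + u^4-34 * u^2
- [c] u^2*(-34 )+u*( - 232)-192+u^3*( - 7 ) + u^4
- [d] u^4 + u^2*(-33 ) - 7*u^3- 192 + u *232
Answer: a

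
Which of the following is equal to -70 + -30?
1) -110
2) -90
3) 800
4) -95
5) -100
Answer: 5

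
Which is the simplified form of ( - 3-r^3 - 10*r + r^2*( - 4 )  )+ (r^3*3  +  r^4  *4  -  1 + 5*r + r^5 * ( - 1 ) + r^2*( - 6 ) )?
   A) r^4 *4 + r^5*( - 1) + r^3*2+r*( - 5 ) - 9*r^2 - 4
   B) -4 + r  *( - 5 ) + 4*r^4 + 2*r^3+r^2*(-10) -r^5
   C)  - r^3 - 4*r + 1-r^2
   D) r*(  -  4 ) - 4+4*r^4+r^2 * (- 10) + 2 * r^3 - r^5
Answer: B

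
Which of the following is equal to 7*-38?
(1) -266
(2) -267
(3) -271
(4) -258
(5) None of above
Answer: 1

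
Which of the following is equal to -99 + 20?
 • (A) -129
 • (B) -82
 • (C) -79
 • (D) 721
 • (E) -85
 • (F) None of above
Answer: C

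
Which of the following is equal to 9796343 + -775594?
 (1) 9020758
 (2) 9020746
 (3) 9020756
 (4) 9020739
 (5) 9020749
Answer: 5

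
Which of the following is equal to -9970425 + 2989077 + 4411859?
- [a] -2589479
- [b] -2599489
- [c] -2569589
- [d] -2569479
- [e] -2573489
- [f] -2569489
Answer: f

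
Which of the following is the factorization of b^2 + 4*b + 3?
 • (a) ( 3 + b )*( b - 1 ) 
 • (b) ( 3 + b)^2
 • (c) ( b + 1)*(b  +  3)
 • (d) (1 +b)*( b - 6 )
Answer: c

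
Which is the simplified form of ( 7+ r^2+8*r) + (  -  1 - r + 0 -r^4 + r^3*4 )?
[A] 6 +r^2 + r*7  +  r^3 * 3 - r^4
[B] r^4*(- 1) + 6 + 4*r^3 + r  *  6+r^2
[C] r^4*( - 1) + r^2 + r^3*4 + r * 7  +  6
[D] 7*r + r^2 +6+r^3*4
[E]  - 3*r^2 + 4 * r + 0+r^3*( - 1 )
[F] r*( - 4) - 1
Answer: C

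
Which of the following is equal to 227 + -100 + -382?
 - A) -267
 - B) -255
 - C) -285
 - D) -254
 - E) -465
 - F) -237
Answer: B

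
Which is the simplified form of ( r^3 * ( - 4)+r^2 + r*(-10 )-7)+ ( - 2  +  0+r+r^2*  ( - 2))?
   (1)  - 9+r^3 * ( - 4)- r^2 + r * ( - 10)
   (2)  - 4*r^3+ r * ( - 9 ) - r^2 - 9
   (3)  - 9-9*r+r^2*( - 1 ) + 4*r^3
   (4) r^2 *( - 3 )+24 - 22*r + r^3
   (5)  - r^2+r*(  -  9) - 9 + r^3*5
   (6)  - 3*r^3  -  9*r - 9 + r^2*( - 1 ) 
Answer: 2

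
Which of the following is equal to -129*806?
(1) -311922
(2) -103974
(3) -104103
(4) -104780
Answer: 2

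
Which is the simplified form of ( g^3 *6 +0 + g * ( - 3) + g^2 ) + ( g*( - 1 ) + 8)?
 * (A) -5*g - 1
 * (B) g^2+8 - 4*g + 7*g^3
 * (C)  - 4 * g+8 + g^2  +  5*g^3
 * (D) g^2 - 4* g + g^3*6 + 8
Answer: D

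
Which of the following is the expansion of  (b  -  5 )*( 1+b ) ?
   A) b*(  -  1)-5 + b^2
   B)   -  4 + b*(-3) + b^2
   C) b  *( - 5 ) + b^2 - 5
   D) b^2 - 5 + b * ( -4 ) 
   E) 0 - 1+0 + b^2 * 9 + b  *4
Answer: D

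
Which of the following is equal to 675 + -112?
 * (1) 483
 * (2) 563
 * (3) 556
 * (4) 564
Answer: 2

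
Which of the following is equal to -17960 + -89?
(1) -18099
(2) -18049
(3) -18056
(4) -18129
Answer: 2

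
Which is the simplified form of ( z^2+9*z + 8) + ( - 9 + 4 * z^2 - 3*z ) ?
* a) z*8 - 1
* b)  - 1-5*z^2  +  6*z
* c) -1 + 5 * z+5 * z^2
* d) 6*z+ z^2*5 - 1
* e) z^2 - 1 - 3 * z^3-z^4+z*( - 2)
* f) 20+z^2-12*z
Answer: d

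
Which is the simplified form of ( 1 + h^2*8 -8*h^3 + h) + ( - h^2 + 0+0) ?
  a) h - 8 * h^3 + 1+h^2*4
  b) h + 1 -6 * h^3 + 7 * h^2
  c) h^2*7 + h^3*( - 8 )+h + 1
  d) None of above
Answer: c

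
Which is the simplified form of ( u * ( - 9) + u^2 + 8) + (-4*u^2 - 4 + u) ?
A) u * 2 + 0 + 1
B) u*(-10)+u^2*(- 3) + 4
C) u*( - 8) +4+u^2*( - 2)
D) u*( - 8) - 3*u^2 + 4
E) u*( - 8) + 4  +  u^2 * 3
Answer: D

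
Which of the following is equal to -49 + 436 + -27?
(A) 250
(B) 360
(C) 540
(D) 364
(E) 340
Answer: B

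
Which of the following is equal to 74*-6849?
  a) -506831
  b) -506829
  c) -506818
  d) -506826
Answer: d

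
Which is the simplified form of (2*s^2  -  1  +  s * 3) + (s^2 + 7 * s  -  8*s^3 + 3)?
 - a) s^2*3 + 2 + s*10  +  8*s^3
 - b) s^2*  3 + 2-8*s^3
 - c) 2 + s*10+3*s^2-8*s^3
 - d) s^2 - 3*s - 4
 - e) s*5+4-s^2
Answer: c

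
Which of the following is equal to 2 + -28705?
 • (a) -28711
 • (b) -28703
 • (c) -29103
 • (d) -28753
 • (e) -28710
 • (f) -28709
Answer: b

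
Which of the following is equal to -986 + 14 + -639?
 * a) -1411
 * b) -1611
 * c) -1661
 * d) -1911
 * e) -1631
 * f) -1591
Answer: b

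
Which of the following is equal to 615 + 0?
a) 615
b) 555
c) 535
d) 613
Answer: a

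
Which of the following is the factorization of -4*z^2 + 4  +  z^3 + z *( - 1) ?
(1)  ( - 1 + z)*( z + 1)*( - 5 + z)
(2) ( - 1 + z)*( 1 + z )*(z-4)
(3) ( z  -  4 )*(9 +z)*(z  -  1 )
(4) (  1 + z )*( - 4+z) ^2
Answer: 2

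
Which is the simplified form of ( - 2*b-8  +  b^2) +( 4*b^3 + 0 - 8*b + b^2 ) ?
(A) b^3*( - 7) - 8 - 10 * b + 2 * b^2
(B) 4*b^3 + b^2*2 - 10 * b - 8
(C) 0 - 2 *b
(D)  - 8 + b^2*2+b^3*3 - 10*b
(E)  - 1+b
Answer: B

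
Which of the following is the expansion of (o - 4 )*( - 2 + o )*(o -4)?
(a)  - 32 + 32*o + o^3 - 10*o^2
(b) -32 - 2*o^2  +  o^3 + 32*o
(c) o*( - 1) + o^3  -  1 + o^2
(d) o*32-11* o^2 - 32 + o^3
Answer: a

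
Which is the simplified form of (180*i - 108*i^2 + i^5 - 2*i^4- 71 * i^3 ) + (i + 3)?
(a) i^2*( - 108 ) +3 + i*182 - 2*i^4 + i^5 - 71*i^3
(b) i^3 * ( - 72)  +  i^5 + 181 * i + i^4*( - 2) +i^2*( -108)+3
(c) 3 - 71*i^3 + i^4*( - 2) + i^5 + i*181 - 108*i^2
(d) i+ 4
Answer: c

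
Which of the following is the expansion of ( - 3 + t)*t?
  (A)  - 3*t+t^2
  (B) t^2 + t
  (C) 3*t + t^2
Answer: A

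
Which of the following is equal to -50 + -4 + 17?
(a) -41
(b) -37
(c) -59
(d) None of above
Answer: b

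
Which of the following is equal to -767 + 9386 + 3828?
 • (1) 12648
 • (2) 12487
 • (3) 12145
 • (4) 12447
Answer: 4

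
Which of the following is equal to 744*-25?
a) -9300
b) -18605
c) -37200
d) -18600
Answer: d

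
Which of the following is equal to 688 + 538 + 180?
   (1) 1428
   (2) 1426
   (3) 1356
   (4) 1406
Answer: 4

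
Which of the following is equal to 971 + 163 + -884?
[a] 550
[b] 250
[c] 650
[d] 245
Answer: b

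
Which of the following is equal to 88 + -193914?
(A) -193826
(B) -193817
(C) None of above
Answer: A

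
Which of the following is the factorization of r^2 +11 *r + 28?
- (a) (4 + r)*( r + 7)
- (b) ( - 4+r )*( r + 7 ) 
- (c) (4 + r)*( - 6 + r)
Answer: a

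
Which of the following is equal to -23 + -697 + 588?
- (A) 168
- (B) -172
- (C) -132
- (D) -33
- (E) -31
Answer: C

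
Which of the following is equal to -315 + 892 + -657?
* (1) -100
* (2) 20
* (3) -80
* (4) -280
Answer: 3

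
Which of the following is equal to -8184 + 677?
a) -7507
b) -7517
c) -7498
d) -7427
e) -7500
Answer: a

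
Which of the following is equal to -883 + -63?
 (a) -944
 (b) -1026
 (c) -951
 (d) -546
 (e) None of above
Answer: e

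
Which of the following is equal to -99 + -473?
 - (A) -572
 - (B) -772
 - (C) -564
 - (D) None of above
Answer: A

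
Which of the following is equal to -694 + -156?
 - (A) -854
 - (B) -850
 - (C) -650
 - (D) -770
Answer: B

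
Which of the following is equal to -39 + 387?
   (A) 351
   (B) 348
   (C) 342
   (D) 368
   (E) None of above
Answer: B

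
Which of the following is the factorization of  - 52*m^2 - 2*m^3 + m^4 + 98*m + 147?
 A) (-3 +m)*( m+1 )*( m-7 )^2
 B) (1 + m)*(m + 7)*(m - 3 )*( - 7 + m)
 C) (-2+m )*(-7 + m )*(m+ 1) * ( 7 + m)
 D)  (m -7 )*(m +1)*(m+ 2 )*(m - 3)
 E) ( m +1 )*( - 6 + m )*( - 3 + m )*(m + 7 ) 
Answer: B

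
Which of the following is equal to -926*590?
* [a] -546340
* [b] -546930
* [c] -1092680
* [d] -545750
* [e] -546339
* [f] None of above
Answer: a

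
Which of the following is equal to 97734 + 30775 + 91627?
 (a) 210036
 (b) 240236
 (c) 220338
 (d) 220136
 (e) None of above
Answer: d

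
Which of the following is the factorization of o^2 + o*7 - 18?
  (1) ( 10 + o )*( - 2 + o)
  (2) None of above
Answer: 2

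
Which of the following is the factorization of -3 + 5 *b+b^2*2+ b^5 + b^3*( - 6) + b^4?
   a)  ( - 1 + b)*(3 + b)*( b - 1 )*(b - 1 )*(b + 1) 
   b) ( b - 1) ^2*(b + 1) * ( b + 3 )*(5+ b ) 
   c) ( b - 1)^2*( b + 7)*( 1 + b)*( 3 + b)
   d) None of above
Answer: a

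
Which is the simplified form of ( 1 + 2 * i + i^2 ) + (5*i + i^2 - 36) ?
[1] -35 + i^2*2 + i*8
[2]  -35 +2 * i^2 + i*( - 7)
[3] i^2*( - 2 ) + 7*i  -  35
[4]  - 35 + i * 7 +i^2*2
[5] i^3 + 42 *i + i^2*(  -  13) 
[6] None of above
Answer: 4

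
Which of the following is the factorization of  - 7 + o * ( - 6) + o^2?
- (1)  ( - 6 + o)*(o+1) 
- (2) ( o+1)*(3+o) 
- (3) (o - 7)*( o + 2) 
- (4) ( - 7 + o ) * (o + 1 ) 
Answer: 4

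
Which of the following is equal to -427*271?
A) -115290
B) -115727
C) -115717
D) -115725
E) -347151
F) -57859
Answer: C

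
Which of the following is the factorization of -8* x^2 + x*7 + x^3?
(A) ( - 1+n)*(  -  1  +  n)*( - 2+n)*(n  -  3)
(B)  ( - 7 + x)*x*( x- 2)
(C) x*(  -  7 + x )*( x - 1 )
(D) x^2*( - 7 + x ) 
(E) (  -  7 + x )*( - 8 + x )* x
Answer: C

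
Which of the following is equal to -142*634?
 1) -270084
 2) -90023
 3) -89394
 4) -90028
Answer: 4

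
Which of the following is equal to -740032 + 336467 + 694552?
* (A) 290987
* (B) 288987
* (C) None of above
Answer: A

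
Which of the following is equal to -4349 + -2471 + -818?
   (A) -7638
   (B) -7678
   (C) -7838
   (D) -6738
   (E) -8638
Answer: A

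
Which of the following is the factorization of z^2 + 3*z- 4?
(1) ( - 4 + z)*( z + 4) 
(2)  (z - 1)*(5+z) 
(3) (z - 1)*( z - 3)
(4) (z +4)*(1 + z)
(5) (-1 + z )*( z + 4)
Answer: 5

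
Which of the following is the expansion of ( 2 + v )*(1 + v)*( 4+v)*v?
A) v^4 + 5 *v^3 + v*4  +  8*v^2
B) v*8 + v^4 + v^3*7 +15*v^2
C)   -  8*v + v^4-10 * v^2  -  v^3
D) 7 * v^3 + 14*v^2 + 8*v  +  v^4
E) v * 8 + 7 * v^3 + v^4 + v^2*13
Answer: D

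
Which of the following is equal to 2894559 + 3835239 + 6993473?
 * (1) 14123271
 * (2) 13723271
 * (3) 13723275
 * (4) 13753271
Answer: 2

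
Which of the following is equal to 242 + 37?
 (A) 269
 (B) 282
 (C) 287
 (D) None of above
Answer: D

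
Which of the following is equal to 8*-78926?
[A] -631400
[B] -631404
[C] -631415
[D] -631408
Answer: D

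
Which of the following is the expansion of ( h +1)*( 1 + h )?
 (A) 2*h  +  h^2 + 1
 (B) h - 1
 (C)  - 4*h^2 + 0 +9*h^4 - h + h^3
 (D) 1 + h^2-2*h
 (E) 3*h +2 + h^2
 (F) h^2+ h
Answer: A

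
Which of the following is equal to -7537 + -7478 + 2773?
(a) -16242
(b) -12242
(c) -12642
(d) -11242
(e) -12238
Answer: b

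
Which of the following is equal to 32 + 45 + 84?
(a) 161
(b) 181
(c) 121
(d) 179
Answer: a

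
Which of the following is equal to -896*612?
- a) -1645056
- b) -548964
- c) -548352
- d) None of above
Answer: c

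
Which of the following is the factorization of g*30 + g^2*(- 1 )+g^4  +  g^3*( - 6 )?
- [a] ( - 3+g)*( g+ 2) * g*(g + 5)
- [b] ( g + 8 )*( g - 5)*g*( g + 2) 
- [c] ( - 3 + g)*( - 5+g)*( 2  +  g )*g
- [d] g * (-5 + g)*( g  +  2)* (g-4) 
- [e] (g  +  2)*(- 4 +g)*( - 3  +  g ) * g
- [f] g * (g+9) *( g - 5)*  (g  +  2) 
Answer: c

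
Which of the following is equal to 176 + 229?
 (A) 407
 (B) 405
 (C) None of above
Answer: B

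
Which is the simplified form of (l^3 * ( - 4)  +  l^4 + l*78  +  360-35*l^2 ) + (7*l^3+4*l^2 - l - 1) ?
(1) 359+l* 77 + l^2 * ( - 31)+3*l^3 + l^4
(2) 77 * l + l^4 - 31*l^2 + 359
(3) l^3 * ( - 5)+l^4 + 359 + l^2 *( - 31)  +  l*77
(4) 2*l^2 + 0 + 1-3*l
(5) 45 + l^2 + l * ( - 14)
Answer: 1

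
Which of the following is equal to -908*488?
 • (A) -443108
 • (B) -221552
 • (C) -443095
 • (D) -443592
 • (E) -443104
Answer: E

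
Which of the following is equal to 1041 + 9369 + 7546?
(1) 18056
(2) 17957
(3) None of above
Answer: 3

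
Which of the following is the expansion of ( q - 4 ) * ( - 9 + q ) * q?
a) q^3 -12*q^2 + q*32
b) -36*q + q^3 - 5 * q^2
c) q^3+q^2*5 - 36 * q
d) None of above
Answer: d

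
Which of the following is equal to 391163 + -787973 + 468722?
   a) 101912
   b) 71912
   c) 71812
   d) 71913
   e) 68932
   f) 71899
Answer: b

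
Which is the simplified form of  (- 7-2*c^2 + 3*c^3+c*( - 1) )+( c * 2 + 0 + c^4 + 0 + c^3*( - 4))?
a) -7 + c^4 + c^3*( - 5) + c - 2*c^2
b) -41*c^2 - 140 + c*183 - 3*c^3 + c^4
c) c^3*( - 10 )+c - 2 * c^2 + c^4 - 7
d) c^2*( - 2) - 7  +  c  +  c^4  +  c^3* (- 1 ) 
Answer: d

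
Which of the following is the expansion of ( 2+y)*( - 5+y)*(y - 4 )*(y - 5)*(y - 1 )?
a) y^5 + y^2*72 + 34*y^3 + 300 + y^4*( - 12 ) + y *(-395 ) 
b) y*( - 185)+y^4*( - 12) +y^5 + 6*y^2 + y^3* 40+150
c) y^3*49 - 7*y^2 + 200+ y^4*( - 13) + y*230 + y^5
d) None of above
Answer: d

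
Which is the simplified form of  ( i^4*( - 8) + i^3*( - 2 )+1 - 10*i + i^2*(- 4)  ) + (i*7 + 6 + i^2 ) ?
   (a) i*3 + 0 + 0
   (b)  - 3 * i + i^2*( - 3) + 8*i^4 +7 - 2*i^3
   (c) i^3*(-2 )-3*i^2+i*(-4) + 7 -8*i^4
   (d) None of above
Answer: d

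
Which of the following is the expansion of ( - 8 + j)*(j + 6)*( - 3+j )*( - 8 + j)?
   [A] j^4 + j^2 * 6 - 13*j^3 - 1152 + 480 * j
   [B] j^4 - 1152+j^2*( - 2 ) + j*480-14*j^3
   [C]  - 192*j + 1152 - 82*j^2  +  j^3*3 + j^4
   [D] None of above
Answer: D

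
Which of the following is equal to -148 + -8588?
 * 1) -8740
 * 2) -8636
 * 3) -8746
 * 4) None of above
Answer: 4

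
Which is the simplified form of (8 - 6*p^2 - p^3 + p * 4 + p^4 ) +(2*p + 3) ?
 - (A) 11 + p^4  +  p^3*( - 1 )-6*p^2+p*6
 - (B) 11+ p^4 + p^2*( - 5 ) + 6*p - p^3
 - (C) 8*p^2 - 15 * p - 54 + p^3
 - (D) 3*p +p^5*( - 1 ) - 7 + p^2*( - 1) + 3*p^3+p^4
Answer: A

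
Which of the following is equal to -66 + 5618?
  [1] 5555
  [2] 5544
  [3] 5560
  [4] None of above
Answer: 4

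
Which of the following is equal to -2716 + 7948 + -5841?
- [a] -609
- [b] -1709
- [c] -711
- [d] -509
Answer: a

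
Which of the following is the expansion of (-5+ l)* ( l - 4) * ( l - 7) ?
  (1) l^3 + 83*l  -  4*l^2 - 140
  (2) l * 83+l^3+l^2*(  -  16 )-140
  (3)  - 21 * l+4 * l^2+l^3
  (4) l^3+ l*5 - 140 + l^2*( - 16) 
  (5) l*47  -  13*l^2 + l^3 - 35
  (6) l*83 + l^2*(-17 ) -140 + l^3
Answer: 2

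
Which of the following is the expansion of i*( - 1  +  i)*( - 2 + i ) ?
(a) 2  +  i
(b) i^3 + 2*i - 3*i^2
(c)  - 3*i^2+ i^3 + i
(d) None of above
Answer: b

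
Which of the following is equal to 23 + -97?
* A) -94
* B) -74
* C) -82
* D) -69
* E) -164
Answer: B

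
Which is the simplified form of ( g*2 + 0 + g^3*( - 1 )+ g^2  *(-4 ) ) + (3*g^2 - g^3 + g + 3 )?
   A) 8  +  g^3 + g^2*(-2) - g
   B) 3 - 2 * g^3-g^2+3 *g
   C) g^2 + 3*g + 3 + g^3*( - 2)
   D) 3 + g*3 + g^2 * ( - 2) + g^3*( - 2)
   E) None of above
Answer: B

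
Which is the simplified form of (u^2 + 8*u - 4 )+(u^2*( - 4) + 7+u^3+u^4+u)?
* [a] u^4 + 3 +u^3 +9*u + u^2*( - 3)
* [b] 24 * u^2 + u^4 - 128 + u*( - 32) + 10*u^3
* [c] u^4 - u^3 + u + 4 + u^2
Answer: a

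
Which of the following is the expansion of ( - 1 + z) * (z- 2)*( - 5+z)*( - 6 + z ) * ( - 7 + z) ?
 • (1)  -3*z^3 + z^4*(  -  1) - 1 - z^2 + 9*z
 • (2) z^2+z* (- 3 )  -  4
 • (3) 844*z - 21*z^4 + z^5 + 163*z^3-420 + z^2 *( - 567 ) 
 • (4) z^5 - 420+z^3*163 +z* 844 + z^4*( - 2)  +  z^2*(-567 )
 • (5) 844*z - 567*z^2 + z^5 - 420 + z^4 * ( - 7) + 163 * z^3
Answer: 3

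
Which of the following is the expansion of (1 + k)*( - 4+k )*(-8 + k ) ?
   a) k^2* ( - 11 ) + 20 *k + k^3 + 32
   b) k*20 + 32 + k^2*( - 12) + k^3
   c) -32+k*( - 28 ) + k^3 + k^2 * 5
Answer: a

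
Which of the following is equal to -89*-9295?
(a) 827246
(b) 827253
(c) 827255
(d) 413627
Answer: c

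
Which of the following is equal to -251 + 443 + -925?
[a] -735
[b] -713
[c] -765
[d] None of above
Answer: d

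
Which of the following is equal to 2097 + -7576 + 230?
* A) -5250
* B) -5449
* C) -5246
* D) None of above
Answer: D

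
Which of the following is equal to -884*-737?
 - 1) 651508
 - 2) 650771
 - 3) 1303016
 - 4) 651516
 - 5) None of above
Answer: 1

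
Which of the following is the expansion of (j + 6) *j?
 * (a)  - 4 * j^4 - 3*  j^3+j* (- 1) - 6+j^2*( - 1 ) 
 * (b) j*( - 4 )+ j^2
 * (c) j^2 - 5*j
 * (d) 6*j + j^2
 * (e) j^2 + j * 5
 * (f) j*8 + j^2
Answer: d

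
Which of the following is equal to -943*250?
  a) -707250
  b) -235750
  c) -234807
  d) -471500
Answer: b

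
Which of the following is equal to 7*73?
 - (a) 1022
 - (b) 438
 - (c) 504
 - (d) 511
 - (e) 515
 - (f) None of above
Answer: d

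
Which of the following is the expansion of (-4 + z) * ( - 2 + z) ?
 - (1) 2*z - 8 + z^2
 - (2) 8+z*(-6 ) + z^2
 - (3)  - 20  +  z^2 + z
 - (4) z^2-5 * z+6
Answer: 2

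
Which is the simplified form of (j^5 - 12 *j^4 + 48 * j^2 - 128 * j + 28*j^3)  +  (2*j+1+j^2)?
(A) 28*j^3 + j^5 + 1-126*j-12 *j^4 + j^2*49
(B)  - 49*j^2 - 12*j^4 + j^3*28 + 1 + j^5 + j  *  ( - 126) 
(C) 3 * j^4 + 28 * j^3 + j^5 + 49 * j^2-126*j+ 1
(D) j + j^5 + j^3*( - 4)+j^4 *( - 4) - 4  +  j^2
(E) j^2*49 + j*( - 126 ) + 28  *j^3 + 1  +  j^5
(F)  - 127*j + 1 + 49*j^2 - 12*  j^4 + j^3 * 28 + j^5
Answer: A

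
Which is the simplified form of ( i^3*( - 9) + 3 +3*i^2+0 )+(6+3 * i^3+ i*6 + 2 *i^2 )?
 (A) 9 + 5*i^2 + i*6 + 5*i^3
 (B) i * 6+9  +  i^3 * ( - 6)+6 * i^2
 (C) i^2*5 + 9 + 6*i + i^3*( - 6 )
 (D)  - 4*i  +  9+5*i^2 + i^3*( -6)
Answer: C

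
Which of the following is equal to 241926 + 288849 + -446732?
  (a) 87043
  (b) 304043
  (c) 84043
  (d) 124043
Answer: c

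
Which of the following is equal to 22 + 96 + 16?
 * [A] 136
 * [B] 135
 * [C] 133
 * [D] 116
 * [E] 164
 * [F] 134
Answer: F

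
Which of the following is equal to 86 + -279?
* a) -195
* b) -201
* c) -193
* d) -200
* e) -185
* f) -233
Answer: c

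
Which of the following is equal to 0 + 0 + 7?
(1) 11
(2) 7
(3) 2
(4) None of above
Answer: 2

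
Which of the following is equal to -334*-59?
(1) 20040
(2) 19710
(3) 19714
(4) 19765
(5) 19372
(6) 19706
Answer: 6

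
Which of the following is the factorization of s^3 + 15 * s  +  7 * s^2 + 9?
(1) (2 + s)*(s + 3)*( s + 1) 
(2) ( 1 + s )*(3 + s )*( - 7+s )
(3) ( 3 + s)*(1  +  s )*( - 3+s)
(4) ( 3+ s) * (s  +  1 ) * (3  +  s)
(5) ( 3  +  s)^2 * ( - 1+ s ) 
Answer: 4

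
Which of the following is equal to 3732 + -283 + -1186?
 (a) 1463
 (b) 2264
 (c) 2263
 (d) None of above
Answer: c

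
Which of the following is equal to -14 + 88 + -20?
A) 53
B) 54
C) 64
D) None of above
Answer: B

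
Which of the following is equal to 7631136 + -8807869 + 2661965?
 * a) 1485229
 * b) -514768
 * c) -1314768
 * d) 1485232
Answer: d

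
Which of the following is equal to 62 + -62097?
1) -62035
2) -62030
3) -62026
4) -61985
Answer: 1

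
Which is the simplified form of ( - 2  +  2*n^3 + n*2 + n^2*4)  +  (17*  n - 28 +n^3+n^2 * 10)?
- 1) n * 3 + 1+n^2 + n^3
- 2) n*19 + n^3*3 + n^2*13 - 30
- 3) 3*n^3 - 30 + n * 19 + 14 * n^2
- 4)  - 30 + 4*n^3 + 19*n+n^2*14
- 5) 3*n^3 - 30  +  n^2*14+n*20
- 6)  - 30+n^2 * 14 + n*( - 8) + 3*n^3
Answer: 3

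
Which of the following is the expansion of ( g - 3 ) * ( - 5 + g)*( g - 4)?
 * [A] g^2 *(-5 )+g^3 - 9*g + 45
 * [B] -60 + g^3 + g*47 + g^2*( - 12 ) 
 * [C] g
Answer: B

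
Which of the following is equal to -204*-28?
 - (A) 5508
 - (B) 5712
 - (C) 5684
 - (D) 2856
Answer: B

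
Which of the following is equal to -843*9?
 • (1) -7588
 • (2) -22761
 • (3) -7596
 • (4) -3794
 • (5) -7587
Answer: 5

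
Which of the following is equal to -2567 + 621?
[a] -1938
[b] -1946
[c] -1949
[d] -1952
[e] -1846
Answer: b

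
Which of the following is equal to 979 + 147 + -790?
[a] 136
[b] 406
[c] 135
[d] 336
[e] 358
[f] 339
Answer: d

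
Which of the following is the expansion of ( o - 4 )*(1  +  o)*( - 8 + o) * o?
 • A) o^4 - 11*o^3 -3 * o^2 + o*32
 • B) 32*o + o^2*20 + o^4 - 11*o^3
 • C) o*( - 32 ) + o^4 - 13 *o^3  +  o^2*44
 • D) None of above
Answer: B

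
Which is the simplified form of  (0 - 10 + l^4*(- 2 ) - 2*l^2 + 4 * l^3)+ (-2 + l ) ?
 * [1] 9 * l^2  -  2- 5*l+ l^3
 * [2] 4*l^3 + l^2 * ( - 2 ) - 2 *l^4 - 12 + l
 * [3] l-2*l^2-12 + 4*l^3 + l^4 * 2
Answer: 2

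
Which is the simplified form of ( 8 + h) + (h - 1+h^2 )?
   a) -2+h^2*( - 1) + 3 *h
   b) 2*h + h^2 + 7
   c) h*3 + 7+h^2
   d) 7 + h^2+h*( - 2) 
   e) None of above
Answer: b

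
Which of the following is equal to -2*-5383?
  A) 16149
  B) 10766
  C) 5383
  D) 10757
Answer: B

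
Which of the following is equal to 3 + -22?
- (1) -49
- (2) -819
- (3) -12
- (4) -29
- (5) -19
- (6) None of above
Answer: 5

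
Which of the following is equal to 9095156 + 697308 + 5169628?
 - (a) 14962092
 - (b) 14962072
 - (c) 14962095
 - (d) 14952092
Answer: a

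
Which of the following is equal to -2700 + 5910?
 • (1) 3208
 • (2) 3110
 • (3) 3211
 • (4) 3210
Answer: 4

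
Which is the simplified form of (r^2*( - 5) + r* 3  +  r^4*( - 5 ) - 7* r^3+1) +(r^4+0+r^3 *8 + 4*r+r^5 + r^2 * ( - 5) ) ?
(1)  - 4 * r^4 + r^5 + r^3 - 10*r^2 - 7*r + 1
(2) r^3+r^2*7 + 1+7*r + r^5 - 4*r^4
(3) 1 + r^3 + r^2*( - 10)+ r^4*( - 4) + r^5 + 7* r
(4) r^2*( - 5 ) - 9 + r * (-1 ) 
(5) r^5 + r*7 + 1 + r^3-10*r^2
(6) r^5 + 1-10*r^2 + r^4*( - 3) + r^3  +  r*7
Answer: 3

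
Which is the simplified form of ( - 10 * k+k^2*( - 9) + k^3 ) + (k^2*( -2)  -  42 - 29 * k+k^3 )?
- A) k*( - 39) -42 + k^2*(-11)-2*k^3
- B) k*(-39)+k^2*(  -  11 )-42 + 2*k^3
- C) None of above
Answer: B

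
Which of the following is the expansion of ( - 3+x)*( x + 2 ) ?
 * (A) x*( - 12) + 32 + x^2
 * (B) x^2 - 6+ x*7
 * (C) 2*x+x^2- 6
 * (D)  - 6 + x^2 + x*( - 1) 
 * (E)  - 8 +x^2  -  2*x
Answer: D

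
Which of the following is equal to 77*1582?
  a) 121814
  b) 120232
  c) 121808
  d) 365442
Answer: a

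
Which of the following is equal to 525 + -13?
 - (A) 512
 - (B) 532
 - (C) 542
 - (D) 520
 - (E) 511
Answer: A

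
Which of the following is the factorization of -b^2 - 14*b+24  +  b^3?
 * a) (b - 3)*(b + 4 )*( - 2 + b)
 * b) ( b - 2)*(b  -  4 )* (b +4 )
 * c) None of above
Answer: a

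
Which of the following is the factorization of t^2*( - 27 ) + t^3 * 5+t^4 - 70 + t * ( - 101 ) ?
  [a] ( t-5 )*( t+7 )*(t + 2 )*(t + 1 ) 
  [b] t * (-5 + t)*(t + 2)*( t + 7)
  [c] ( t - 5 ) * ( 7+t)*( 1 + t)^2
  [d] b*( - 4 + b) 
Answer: a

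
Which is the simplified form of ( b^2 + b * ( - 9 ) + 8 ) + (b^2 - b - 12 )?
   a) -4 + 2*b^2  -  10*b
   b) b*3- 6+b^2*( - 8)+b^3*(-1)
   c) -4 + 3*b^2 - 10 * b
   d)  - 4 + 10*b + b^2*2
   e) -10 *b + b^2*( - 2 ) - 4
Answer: a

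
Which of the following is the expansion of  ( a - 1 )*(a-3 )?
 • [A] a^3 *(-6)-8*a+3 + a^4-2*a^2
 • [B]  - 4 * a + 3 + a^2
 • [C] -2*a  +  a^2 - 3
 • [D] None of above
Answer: B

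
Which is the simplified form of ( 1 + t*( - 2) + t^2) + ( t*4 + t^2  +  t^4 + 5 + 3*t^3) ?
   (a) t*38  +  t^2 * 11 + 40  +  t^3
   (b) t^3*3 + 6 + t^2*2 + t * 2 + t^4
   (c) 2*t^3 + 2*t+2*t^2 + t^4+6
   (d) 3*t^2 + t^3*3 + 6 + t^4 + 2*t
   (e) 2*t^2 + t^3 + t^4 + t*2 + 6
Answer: b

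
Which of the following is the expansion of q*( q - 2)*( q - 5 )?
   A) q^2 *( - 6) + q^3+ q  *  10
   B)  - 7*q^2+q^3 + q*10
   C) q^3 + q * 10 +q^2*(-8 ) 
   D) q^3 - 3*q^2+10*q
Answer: B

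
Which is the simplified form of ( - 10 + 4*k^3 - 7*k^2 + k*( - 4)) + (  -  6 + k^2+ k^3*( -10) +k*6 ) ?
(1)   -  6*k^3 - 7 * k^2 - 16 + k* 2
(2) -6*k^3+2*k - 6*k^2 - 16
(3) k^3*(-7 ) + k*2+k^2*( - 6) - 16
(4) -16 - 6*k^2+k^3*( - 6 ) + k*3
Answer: 2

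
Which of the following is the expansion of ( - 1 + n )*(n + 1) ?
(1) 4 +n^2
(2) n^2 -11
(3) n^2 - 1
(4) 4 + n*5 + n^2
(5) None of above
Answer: 3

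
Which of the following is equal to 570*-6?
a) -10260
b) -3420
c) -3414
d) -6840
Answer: b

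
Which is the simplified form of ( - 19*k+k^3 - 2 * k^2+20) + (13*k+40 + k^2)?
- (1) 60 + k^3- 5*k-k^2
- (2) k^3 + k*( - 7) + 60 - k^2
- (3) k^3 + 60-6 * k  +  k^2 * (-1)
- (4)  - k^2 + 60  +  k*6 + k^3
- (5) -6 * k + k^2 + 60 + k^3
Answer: 3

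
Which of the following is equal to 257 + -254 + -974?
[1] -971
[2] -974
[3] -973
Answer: 1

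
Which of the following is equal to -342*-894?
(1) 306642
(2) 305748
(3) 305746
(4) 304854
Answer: 2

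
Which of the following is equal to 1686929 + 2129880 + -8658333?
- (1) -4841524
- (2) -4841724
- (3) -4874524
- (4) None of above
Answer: 1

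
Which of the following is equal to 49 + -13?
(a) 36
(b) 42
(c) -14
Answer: a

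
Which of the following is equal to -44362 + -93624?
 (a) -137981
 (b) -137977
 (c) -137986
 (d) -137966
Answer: c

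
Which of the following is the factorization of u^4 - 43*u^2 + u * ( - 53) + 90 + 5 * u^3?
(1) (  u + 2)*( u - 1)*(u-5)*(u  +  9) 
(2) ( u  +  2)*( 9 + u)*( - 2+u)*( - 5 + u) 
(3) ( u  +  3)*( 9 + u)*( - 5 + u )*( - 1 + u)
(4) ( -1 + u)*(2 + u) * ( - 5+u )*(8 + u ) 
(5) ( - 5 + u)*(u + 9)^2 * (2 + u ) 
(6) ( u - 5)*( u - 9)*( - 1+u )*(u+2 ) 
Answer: 1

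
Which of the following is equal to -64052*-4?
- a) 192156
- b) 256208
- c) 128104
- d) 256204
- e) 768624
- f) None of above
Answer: b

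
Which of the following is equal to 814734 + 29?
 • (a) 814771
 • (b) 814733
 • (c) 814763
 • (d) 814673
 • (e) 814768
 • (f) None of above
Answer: c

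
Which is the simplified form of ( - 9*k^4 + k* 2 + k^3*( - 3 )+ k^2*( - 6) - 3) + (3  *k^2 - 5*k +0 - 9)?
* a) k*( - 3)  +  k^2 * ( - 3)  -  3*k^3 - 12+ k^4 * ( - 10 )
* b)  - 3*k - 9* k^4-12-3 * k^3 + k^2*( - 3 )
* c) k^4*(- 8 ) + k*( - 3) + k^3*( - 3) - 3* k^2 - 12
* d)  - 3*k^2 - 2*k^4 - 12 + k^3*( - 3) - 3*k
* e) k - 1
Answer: b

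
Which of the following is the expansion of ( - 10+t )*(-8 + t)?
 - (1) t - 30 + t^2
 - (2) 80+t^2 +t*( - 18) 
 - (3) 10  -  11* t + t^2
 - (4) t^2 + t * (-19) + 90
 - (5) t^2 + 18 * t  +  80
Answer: 2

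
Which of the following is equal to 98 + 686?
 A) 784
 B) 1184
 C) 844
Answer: A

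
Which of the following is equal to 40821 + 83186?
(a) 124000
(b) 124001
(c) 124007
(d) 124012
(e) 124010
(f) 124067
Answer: c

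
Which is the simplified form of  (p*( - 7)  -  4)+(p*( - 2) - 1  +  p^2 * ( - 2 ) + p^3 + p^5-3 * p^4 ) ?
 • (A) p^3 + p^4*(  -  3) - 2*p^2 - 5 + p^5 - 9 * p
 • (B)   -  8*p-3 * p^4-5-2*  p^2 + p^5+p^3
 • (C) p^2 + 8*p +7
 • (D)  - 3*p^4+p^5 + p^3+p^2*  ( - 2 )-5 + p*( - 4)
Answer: A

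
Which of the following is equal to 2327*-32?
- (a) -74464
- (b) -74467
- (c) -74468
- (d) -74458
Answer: a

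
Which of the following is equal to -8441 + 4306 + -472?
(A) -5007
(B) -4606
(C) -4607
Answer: C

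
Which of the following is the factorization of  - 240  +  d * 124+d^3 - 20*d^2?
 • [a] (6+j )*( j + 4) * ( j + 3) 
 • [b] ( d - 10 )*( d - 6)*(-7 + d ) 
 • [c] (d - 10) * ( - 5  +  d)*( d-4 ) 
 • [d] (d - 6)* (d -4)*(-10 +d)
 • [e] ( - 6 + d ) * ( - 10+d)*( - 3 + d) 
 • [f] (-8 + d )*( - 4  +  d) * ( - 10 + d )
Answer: d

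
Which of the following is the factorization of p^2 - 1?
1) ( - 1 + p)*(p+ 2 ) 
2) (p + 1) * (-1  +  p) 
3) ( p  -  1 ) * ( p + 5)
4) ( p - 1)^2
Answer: 2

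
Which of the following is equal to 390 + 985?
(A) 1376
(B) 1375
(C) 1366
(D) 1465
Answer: B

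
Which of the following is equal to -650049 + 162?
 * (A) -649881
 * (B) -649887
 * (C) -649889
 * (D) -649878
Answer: B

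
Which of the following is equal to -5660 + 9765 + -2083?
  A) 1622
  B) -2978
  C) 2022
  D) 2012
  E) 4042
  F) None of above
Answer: C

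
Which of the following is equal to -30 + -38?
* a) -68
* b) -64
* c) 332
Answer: a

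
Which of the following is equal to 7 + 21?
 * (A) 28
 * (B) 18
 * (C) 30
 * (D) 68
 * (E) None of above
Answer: A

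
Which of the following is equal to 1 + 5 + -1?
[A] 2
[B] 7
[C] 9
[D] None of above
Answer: D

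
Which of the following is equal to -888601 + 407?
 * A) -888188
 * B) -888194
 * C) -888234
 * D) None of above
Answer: B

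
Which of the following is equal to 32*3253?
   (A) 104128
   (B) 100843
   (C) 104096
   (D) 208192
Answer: C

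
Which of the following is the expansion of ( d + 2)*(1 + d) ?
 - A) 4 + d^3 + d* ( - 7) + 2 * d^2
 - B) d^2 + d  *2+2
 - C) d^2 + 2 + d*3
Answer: C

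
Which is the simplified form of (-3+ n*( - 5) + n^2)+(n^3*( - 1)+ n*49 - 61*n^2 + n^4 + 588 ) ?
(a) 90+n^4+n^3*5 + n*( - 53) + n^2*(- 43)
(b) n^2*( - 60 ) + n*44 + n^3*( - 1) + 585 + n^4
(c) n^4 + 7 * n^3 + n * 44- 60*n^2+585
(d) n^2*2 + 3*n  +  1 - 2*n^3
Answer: b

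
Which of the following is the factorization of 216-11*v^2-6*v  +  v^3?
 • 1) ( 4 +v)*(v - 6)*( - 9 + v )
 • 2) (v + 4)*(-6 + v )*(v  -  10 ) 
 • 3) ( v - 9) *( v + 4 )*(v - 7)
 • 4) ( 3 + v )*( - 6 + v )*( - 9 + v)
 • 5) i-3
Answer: 1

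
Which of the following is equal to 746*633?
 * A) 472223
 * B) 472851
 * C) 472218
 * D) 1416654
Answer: C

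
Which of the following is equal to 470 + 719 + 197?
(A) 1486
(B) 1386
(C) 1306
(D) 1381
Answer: B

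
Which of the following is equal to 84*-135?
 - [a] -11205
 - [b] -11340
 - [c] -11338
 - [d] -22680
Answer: b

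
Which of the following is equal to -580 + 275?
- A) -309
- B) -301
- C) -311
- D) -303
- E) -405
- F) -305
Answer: F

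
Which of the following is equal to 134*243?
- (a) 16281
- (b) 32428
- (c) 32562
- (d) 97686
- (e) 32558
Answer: c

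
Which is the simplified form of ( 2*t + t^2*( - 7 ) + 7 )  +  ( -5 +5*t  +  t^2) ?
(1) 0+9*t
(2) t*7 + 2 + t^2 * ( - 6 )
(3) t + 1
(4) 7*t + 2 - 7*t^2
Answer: 2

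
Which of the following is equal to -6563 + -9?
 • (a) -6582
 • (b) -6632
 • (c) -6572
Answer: c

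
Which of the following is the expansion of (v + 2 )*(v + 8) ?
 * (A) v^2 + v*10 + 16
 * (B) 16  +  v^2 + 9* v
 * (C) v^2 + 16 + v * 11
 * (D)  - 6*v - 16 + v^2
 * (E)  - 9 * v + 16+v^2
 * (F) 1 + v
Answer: A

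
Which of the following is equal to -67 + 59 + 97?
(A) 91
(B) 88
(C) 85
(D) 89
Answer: D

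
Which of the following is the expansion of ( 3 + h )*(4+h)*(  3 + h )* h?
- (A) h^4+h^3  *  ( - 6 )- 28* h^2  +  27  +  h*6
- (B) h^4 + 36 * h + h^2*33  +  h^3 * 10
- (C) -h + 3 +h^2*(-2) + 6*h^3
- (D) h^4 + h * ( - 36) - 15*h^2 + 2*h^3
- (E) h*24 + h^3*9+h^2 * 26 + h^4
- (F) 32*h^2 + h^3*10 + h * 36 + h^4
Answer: B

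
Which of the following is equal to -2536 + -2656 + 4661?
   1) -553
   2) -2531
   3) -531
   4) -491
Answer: 3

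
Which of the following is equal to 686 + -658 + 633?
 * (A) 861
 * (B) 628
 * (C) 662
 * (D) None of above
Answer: D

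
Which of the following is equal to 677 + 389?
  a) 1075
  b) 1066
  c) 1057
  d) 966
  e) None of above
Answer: b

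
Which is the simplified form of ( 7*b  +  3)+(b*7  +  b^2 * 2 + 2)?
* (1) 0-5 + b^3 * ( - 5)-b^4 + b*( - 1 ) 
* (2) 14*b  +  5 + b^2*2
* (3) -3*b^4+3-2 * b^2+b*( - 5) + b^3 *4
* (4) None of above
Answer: 2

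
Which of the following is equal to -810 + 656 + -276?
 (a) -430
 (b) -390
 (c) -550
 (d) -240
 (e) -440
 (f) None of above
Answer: a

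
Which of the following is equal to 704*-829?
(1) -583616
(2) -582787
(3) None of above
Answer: 1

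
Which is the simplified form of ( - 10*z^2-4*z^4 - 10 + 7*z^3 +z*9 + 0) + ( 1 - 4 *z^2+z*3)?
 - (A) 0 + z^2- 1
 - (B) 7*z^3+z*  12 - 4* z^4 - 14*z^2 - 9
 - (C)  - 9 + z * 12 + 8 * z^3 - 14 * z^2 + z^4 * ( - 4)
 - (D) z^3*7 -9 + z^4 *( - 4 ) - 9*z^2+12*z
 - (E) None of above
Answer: B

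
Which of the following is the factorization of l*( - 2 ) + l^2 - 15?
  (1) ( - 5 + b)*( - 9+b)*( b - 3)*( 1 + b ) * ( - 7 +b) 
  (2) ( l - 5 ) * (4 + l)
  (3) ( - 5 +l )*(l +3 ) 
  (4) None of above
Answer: 3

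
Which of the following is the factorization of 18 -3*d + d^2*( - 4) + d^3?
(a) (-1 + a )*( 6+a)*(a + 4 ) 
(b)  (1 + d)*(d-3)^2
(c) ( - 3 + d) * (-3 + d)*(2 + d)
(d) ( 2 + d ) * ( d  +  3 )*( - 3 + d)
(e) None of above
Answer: c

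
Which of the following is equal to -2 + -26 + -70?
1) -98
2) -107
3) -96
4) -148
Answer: 1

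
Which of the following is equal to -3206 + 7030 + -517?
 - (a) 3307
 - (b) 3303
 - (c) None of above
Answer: a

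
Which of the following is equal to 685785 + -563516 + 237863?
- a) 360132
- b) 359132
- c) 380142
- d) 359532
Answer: a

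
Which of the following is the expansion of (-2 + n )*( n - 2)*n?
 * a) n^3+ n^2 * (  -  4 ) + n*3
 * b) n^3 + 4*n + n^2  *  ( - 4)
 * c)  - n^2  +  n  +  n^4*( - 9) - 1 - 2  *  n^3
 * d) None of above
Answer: b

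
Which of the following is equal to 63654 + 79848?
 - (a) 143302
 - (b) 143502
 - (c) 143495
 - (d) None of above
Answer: b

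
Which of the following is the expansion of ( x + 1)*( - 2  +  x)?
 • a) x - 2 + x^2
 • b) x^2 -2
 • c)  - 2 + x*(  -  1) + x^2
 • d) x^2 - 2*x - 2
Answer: c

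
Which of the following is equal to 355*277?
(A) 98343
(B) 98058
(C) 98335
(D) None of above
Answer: C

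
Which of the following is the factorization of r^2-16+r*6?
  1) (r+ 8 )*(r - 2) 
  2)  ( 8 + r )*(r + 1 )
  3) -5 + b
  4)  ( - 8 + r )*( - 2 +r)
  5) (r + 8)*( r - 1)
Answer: 1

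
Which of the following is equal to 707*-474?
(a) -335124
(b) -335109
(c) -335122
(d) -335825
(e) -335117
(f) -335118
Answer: f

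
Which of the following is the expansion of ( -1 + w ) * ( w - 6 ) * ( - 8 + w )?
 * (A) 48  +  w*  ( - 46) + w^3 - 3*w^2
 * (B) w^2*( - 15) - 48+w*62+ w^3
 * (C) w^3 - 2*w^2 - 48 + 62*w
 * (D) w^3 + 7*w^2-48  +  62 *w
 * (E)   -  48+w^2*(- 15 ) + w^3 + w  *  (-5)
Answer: B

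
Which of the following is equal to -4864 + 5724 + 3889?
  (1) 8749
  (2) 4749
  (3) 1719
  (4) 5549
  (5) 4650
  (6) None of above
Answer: 2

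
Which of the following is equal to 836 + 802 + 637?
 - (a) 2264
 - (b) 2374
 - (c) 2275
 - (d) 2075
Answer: c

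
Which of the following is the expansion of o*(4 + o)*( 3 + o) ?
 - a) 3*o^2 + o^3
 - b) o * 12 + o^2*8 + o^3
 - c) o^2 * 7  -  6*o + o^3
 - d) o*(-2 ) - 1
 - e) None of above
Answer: e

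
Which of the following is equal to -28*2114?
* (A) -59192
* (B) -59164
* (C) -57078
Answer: A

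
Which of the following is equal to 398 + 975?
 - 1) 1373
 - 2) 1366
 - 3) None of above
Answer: 1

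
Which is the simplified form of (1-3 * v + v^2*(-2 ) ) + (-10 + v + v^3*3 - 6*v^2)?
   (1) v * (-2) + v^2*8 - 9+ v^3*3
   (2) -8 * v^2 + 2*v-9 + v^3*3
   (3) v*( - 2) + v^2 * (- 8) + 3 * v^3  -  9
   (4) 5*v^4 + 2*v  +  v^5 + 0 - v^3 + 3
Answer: 3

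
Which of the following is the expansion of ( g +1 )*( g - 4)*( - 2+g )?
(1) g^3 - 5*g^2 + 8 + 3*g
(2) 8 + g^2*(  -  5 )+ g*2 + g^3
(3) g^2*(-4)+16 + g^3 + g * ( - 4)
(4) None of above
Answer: 2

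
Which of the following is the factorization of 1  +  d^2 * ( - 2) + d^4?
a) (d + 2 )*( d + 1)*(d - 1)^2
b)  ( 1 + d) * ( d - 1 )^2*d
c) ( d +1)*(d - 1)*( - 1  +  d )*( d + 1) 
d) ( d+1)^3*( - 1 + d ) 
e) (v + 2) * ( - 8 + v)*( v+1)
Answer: c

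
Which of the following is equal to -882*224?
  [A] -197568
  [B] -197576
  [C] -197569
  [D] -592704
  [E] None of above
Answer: A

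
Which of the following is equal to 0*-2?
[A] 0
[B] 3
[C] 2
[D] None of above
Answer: A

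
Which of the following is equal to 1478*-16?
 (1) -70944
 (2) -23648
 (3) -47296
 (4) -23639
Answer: 2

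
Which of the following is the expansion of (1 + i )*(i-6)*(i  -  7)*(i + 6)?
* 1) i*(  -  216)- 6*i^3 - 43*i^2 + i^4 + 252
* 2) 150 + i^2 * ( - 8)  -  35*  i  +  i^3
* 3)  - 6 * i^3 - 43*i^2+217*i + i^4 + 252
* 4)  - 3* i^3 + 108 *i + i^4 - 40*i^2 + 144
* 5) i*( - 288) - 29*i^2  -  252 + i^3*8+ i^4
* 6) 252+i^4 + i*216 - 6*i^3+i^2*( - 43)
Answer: 6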